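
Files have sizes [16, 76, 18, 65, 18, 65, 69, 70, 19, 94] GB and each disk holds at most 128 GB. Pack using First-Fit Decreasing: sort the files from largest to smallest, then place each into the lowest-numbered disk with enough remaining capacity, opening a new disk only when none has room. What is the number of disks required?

Sorted descending: 94, 76, 70, 69, 65, 65, 19, 18, 18, 16.
disk 1: place 94 GB, 34 GB left
disk 2: place 76 GB, 52 GB left
disk 3: place 70 GB, 58 GB left
disk 4: place 69 GB, 59 GB left
disk 5: place 65 GB, 63 GB left
disk 6: place 65 GB, 63 GB left
disk 1: place 19 GB, 15 GB left
disk 2: place 18 GB, 34 GB left
disk 2: place 18 GB, 16 GB left
disk 2: place 16 GB, 0 GB left

6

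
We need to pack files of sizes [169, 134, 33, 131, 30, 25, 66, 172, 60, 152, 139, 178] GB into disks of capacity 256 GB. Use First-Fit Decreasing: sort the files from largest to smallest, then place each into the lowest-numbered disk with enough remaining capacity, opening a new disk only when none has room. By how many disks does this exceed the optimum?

First-Fit Decreasing: [178,66] [172,60] [169,33,30] [152,25] [139] [134] [131] → 7 disks.
7 files exceed 128 GB (half the capacity), and no two of those can share a disk, so at least 7 disks are needed.
So 7 is already optimal.

0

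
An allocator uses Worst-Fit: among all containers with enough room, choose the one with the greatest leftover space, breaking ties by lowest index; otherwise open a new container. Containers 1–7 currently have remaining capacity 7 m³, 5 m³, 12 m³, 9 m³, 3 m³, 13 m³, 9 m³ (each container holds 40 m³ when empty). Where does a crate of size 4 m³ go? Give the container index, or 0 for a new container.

6

Containers with room: container 1 (7 m³), container 2 (5 m³), container 3 (12 m³), container 4 (9 m³), container 6 (13 m³), container 7 (9 m³).
Most room is container 6 with 13 m³ free.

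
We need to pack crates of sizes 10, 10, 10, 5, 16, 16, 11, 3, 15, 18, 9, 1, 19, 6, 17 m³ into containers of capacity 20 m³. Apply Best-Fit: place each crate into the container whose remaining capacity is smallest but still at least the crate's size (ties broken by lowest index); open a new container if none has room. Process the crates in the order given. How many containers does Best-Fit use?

10

container 1: place 10 m³, 10 m³ left
container 1: place 10 m³, 0 m³ left
container 2: place 10 m³, 10 m³ left
container 2: place 5 m³, 5 m³ left
container 3: place 16 m³, 4 m³ left
container 4: place 16 m³, 4 m³ left
container 5: place 11 m³, 9 m³ left
container 3: place 3 m³, 1 m³ left
container 6: place 15 m³, 5 m³ left
container 7: place 18 m³, 2 m³ left
container 5: place 9 m³, 0 m³ left
container 3: place 1 m³, 0 m³ left
container 8: place 19 m³, 1 m³ left
container 9: place 6 m³, 14 m³ left
container 10: place 17 m³, 3 m³ left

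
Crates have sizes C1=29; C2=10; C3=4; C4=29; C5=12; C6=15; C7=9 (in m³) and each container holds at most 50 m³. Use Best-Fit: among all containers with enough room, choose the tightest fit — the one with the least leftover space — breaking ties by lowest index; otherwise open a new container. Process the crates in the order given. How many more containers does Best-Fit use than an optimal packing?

Best-Fit: [29,10,4] [29,12,9] [15] → 3 containers.
Total size 108 m³; any packing needs at least ⌈108/50⌉ = 3 containers.
So 3 is already optimal.

0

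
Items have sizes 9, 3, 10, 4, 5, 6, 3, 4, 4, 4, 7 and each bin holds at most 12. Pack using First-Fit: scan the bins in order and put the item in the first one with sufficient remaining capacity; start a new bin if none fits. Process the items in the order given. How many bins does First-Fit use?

6 bins

9 → bin 1 (remaining 3)
3 → bin 1 (remaining 0)
10 → bin 2 (remaining 2)
4 → bin 3 (remaining 8)
5 → bin 3 (remaining 3)
6 → bin 4 (remaining 6)
3 → bin 3 (remaining 0)
4 → bin 4 (remaining 2)
4 → bin 5 (remaining 8)
4 → bin 5 (remaining 4)
7 → bin 6 (remaining 5)
Final bins: [9,3] [10] [4,5,3] [6,4] [4,4] [7].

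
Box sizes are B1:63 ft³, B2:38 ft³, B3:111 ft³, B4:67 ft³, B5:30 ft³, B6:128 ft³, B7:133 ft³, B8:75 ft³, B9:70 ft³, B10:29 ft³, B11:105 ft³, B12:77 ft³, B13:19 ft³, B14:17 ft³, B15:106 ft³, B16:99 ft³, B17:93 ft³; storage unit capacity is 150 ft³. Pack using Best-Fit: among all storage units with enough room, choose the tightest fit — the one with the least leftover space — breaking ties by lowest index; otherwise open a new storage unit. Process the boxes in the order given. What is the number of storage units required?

10

Put B1 (63 ft³) in storage unit 1; 87 ft³ remain.
Put B2 (38 ft³) in storage unit 1; 49 ft³ remain.
Put B3 (111 ft³) in storage unit 2; 39 ft³ remain.
Put B4 (67 ft³) in storage unit 3; 83 ft³ remain.
Put B5 (30 ft³) in storage unit 2; 9 ft³ remain.
Put B6 (128 ft³) in storage unit 4; 22 ft³ remain.
Put B7 (133 ft³) in storage unit 5; 17 ft³ remain.
Put B8 (75 ft³) in storage unit 3; 8 ft³ remain.
Put B9 (70 ft³) in storage unit 6; 80 ft³ remain.
Put B10 (29 ft³) in storage unit 1; 20 ft³ remain.
Put B11 (105 ft³) in storage unit 7; 45 ft³ remain.
Put B12 (77 ft³) in storage unit 6; 3 ft³ remain.
Put B13 (19 ft³) in storage unit 1; 1 ft³ remain.
Put B14 (17 ft³) in storage unit 5; 0 ft³ remain.
Put B15 (106 ft³) in storage unit 8; 44 ft³ remain.
Put B16 (99 ft³) in storage unit 9; 51 ft³ remain.
Put B17 (93 ft³) in storage unit 10; 57 ft³ remain.
Final storage units: [63,38,29,19] [111,30] [67,75] [128] [133,17] [70,77] [105] [106] [99] [93].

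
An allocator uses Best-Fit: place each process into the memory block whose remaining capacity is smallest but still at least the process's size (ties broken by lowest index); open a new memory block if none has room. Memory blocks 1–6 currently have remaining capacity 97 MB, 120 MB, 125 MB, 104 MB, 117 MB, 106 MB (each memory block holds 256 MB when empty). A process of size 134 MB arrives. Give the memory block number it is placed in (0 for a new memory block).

0

No memory block has ≥ 134 MB free, so a new memory block is opened.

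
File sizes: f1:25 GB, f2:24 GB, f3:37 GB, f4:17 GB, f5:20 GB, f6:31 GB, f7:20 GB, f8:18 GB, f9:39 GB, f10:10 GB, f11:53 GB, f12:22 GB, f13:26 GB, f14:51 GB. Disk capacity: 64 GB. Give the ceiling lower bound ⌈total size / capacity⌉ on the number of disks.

7

Total size = 25 + 24 + 37 + 17 + 20 + 31 + 20 + 18 + 39 + 10 + 53 + 22 + 26 + 51 = 393 GB.
⌈393 / 64⌉ = 7.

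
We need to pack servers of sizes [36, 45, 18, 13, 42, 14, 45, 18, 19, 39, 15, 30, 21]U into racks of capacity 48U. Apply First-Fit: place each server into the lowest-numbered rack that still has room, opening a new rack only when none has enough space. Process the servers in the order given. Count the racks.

9 racks

Put 36U in rack 1; 12U remain.
Put 45U in rack 2; 3U remain.
Put 18U in rack 3; 30U remain.
Put 13U in rack 3; 17U remain.
Put 42U in rack 4; 6U remain.
Put 14U in rack 3; 3U remain.
Put 45U in rack 5; 3U remain.
Put 18U in rack 6; 30U remain.
Put 19U in rack 6; 11U remain.
Put 39U in rack 7; 9U remain.
Put 15U in rack 8; 33U remain.
Put 30U in rack 8; 3U remain.
Put 21U in rack 9; 27U remain.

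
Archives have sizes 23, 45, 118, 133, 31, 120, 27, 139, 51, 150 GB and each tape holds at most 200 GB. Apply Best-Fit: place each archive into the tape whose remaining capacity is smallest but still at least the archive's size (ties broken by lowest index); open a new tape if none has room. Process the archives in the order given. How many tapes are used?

5 tapes

Put 23 GB in tape 1; 177 GB remain.
Put 45 GB in tape 1; 132 GB remain.
Put 118 GB in tape 1; 14 GB remain.
Put 133 GB in tape 2; 67 GB remain.
Put 31 GB in tape 2; 36 GB remain.
Put 120 GB in tape 3; 80 GB remain.
Put 27 GB in tape 2; 9 GB remain.
Put 139 GB in tape 4; 61 GB remain.
Put 51 GB in tape 4; 10 GB remain.
Put 150 GB in tape 5; 50 GB remain.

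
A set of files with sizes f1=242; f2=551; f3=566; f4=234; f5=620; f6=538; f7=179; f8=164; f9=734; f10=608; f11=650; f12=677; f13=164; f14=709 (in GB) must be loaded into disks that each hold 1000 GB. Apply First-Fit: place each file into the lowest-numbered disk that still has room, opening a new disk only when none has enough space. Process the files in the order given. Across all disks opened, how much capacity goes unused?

2364

Put f1 (242 GB) in disk 1; 758 GB remain.
Put f2 (551 GB) in disk 1; 207 GB remain.
Put f3 (566 GB) in disk 2; 434 GB remain.
Put f4 (234 GB) in disk 2; 200 GB remain.
Put f5 (620 GB) in disk 3; 380 GB remain.
Put f6 (538 GB) in disk 4; 462 GB remain.
Put f7 (179 GB) in disk 1; 28 GB remain.
Put f8 (164 GB) in disk 2; 36 GB remain.
Put f9 (734 GB) in disk 5; 266 GB remain.
Put f10 (608 GB) in disk 6; 392 GB remain.
Put f11 (650 GB) in disk 7; 350 GB remain.
Put f12 (677 GB) in disk 8; 323 GB remain.
Put f13 (164 GB) in disk 3; 216 GB remain.
Put f14 (709 GB) in disk 9; 291 GB remain.
9 disks × 1000 GB = 9000 GB; used 6636 GB; unused 2364 GB.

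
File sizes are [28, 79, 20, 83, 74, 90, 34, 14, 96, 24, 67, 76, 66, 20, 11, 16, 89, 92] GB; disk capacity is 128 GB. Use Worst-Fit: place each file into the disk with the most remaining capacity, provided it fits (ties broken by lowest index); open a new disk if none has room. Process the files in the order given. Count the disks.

Put 28 GB in disk 1; 100 GB remain.
Put 79 GB in disk 1; 21 GB remain.
Put 20 GB in disk 1; 1 GB remain.
Put 83 GB in disk 2; 45 GB remain.
Put 74 GB in disk 3; 54 GB remain.
Put 90 GB in disk 4; 38 GB remain.
Put 34 GB in disk 3; 20 GB remain.
Put 14 GB in disk 2; 31 GB remain.
Put 96 GB in disk 5; 32 GB remain.
Put 24 GB in disk 4; 14 GB remain.
Put 67 GB in disk 6; 61 GB remain.
Put 76 GB in disk 7; 52 GB remain.
Put 66 GB in disk 8; 62 GB remain.
Put 20 GB in disk 8; 42 GB remain.
Put 11 GB in disk 6; 50 GB remain.
Put 16 GB in disk 7; 36 GB remain.
Put 89 GB in disk 9; 39 GB remain.
Put 92 GB in disk 10; 36 GB remain.

10 disks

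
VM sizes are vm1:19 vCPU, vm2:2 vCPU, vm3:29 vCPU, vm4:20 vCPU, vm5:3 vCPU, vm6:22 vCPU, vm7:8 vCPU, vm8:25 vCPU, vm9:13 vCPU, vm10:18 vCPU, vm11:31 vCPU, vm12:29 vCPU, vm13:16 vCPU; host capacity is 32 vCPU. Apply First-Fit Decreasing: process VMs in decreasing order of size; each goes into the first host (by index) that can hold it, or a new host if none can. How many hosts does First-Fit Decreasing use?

Sorted descending: 31, 29, 29, 25, 22, 20, 19, 18, 16, 13, 8, 3, 2.
31 vCPU → host 1 (remaining 1 vCPU)
29 vCPU → host 2 (remaining 3 vCPU)
29 vCPU → host 3 (remaining 3 vCPU)
25 vCPU → host 4 (remaining 7 vCPU)
22 vCPU → host 5 (remaining 10 vCPU)
20 vCPU → host 6 (remaining 12 vCPU)
19 vCPU → host 7 (remaining 13 vCPU)
18 vCPU → host 8 (remaining 14 vCPU)
16 vCPU → host 9 (remaining 16 vCPU)
13 vCPU → host 7 (remaining 0 vCPU)
8 vCPU → host 5 (remaining 2 vCPU)
3 vCPU → host 2 (remaining 0 vCPU)
2 vCPU → host 3 (remaining 1 vCPU)

9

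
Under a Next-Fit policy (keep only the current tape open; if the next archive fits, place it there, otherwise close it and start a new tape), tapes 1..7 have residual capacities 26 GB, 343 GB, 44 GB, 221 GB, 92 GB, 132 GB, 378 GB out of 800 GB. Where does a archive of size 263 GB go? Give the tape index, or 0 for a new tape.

Next-Fit only looks at tape 7, which has 378 GB free.
263 GB fits there.

7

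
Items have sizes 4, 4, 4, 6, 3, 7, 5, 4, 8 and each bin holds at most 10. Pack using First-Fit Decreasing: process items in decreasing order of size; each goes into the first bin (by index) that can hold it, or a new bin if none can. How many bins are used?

Sorted descending: 8, 7, 6, 5, 4, 4, 4, 4, 3.
8 → bin 1 (remaining 2)
7 → bin 2 (remaining 3)
6 → bin 3 (remaining 4)
5 → bin 4 (remaining 5)
4 → bin 3 (remaining 0)
4 → bin 4 (remaining 1)
4 → bin 5 (remaining 6)
4 → bin 5 (remaining 2)
3 → bin 2 (remaining 0)
Final bins: [8] [7,3] [6,4] [5,4] [4,4].

5 bins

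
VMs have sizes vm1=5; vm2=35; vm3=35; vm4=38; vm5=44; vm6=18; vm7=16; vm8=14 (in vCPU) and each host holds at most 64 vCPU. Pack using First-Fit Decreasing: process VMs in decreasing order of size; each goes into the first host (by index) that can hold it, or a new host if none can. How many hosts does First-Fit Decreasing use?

Sorted descending: 44, 38, 35, 35, 18, 16, 14, 5.
Put 44 vCPU in host 1; 20 vCPU remain.
Put 38 vCPU in host 2; 26 vCPU remain.
Put 35 vCPU in host 3; 29 vCPU remain.
Put 35 vCPU in host 4; 29 vCPU remain.
Put 18 vCPU in host 1; 2 vCPU remain.
Put 16 vCPU in host 2; 10 vCPU remain.
Put 14 vCPU in host 3; 15 vCPU remain.
Put 5 vCPU in host 2; 5 vCPU remain.

4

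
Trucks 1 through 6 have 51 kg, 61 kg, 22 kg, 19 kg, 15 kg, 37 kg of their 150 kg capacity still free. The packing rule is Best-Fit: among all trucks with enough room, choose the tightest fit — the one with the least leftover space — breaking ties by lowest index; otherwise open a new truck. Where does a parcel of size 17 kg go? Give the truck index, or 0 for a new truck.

4

Trucks with room: truck 1 (51 kg), truck 2 (61 kg), truck 3 (22 kg), truck 4 (19 kg), truck 6 (37 kg).
Tightest fit is truck 4 with 19 kg free.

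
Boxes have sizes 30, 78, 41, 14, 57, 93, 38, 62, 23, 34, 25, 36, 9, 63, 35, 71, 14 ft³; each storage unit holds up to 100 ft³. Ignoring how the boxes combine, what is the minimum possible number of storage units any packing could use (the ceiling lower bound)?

8 storage units

Total size = 30 + 78 + 41 + 14 + 57 + 93 + 38 + 62 + 23 + 34 + 25 + 36 + 9 + 63 + 35 + 71 + 14 = 723 ft³.
⌈723 / 100⌉ = 8.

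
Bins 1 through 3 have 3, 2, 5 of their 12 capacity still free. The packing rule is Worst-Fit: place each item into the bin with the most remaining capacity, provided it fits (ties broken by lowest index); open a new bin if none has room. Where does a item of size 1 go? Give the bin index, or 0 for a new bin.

Bins with room: bin 1 (3), bin 2 (2), bin 3 (5).
Most room is bin 3 with 5 free.

3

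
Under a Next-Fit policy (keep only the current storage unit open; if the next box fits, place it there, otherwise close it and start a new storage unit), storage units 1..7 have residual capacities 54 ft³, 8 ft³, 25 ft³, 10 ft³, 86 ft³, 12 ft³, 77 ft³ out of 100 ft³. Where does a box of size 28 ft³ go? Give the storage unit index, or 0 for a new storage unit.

Next-Fit only looks at storage unit 7, which has 77 ft³ free.
28 ft³ fits there.

7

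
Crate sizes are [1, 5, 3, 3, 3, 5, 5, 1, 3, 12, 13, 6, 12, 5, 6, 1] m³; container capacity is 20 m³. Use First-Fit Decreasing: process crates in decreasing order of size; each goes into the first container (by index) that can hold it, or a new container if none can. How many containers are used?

Sorted descending: 13, 12, 12, 6, 6, 5, 5, 5, 5, 3, 3, 3, 3, 1, 1, 1.
Put 13 m³ in container 1; 7 m³ remain.
Put 12 m³ in container 2; 8 m³ remain.
Put 12 m³ in container 3; 8 m³ remain.
Put 6 m³ in container 1; 1 m³ remain.
Put 6 m³ in container 2; 2 m³ remain.
Put 5 m³ in container 3; 3 m³ remain.
Put 5 m³ in container 4; 15 m³ remain.
Put 5 m³ in container 4; 10 m³ remain.
Put 5 m³ in container 4; 5 m³ remain.
Put 3 m³ in container 3; 0 m³ remain.
Put 3 m³ in container 4; 2 m³ remain.
Put 3 m³ in container 5; 17 m³ remain.
Put 3 m³ in container 5; 14 m³ remain.
Put 1 m³ in container 1; 0 m³ remain.
Put 1 m³ in container 2; 1 m³ remain.
Put 1 m³ in container 2; 0 m³ remain.
Final containers: [13,6,1] [12,6,1,1] [12,5,3] [5,5,5,3] [3,3].

5 containers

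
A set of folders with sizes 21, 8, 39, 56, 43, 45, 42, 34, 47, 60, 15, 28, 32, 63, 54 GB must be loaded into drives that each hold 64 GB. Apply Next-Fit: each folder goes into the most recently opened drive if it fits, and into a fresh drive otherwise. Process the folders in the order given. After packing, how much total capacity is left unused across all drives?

245

Put 21 GB in drive 1; 43 GB remain.
Put 8 GB in drive 1; 35 GB remain.
Put 39 GB in drive 2; 25 GB remain.
Put 56 GB in drive 3; 8 GB remain.
Put 43 GB in drive 4; 21 GB remain.
Put 45 GB in drive 5; 19 GB remain.
Put 42 GB in drive 6; 22 GB remain.
Put 34 GB in drive 7; 30 GB remain.
Put 47 GB in drive 8; 17 GB remain.
Put 60 GB in drive 9; 4 GB remain.
Put 15 GB in drive 10; 49 GB remain.
Put 28 GB in drive 10; 21 GB remain.
Put 32 GB in drive 11; 32 GB remain.
Put 63 GB in drive 12; 1 GB remain.
Put 54 GB in drive 13; 10 GB remain.
13 drives × 64 GB = 832 GB; used 587 GB; unused 245 GB.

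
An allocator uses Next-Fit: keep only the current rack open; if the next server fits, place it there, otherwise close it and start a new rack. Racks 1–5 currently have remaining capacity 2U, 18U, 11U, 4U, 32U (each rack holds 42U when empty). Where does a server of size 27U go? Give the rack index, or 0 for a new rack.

Next-Fit only looks at rack 5, which has 32U free.
27U fits there.

5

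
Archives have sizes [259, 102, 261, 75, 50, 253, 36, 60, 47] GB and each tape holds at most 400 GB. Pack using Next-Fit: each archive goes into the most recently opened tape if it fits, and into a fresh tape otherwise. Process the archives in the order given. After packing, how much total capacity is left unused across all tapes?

57

tape 1: place 259 GB, 141 GB left
tape 1: place 102 GB, 39 GB left
tape 2: place 261 GB, 139 GB left
tape 2: place 75 GB, 64 GB left
tape 2: place 50 GB, 14 GB left
tape 3: place 253 GB, 147 GB left
tape 3: place 36 GB, 111 GB left
tape 3: place 60 GB, 51 GB left
tape 3: place 47 GB, 4 GB left
3 tapes × 400 GB = 1200 GB; used 1143 GB; unused 57 GB.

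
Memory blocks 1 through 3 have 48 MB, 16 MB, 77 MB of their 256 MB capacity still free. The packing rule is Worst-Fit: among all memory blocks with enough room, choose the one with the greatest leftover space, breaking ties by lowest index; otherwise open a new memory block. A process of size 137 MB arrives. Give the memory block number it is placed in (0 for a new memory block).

No memory block has ≥ 137 MB free, so a new memory block is opened.

0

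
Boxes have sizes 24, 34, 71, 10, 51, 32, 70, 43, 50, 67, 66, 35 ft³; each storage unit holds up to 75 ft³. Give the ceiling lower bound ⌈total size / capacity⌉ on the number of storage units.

Total size = 24 + 34 + 71 + 10 + 51 + 32 + 70 + 43 + 50 + 67 + 66 + 35 = 553 ft³.
⌈553 / 75⌉ = 8.

8 storage units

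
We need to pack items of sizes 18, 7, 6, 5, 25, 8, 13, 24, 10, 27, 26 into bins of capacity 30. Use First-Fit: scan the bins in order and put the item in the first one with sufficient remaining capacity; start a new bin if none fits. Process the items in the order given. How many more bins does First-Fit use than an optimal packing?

First-Fit: [18,7,5] [6,8,13] [25] [24] [10] [27] [26] → 7 bins.
Total size 169; any packing needs at least ⌈169/30⌉ = 6 bins.
An optimal packing achieves that bound: [27] [26] [25,5] [24,6] [18,10] [13,8,7] → 6 bins.
Excess: 7 − 6 = 1.

1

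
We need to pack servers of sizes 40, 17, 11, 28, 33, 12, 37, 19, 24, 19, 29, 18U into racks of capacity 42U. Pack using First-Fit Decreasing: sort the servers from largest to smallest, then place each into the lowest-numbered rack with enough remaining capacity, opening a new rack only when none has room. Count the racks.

Sorted descending: 40, 37, 33, 29, 28, 24, 19, 19, 18, 17, 12, 11.
40U → rack 1 (remaining 2U)
37U → rack 2 (remaining 5U)
33U → rack 3 (remaining 9U)
29U → rack 4 (remaining 13U)
28U → rack 5 (remaining 14U)
24U → rack 6 (remaining 18U)
19U → rack 7 (remaining 23U)
19U → rack 7 (remaining 4U)
18U → rack 6 (remaining 0U)
17U → rack 8 (remaining 25U)
12U → rack 4 (remaining 1U)
11U → rack 5 (remaining 3U)
Final racks: [40] [37] [33] [29,12] [28,11] [24,18] [19,19] [17].

8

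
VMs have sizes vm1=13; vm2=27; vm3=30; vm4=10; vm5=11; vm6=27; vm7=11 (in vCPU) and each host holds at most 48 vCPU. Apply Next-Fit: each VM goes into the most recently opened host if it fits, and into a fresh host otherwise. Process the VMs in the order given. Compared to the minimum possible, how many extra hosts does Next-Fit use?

Next-Fit: [13,27] [30,10] [11,27] [11] → 4 hosts.
Total size 129 vCPU; any packing needs at least ⌈129/48⌉ = 3 hosts.
An optimal packing achieves that bound: [30,13] [27,11,10] [27,11] → 3 hosts.
Excess: 4 − 3 = 1.

1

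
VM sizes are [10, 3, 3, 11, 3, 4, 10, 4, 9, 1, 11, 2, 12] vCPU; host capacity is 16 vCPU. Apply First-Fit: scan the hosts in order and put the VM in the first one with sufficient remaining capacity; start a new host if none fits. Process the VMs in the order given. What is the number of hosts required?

host 1: place 10 vCPU, 6 vCPU left
host 1: place 3 vCPU, 3 vCPU left
host 1: place 3 vCPU, 0 vCPU left
host 2: place 11 vCPU, 5 vCPU left
host 2: place 3 vCPU, 2 vCPU left
host 3: place 4 vCPU, 12 vCPU left
host 3: place 10 vCPU, 2 vCPU left
host 4: place 4 vCPU, 12 vCPU left
host 4: place 9 vCPU, 3 vCPU left
host 2: place 1 vCPU, 1 vCPU left
host 5: place 11 vCPU, 5 vCPU left
host 3: place 2 vCPU, 0 vCPU left
host 6: place 12 vCPU, 4 vCPU left
Final hosts: [10,3,3] [11,3,1] [4,10,2] [4,9] [11] [12].

6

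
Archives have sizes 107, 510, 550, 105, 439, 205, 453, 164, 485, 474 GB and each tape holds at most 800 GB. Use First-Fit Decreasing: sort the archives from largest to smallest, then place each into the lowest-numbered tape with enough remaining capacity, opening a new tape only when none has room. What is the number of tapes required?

Sorted descending: 550, 510, 485, 474, 453, 439, 205, 164, 107, 105.
Put 550 GB in tape 1; 250 GB remain.
Put 510 GB in tape 2; 290 GB remain.
Put 485 GB in tape 3; 315 GB remain.
Put 474 GB in tape 4; 326 GB remain.
Put 453 GB in tape 5; 347 GB remain.
Put 439 GB in tape 6; 361 GB remain.
Put 205 GB in tape 1; 45 GB remain.
Put 164 GB in tape 2; 126 GB remain.
Put 107 GB in tape 2; 19 GB remain.
Put 105 GB in tape 3; 210 GB remain.
Final tapes: [550,205] [510,164,107] [485,105] [474] [453] [439].

6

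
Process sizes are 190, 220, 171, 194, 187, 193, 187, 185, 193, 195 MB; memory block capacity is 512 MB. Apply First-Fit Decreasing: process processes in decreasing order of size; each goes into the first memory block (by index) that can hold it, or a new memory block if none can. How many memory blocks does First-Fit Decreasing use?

Sorted descending: 220, 195, 194, 193, 193, 190, 187, 187, 185, 171.
Put 220 MB in memory block 1; 292 MB remain.
Put 195 MB in memory block 1; 97 MB remain.
Put 194 MB in memory block 2; 318 MB remain.
Put 193 MB in memory block 2; 125 MB remain.
Put 193 MB in memory block 3; 319 MB remain.
Put 190 MB in memory block 3; 129 MB remain.
Put 187 MB in memory block 4; 325 MB remain.
Put 187 MB in memory block 4; 138 MB remain.
Put 185 MB in memory block 5; 327 MB remain.
Put 171 MB in memory block 5; 156 MB remain.

5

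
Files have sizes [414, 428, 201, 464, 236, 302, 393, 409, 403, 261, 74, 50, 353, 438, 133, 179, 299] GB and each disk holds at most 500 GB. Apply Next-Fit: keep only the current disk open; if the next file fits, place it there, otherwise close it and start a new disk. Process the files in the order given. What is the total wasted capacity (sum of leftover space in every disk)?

1963

disk 1: place 414 GB, 86 GB left
disk 2: place 428 GB, 72 GB left
disk 3: place 201 GB, 299 GB left
disk 4: place 464 GB, 36 GB left
disk 5: place 236 GB, 264 GB left
disk 6: place 302 GB, 198 GB left
disk 7: place 393 GB, 107 GB left
disk 8: place 409 GB, 91 GB left
disk 9: place 403 GB, 97 GB left
disk 10: place 261 GB, 239 GB left
disk 10: place 74 GB, 165 GB left
disk 10: place 50 GB, 115 GB left
disk 11: place 353 GB, 147 GB left
disk 12: place 438 GB, 62 GB left
disk 13: place 133 GB, 367 GB left
disk 13: place 179 GB, 188 GB left
disk 14: place 299 GB, 201 GB left
14 disks × 500 GB = 7000 GB; used 5037 GB; unused 1963 GB.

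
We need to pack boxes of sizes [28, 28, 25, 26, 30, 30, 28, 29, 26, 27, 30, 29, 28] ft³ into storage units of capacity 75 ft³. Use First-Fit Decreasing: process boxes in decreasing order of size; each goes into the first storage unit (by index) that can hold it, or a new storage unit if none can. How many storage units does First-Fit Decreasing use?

Sorted descending: 30, 30, 30, 29, 29, 28, 28, 28, 28, 27, 26, 26, 25.
30 ft³ → storage unit 1 (remaining 45 ft³)
30 ft³ → storage unit 1 (remaining 15 ft³)
30 ft³ → storage unit 2 (remaining 45 ft³)
29 ft³ → storage unit 2 (remaining 16 ft³)
29 ft³ → storage unit 3 (remaining 46 ft³)
28 ft³ → storage unit 3 (remaining 18 ft³)
28 ft³ → storage unit 4 (remaining 47 ft³)
28 ft³ → storage unit 4 (remaining 19 ft³)
28 ft³ → storage unit 5 (remaining 47 ft³)
27 ft³ → storage unit 5 (remaining 20 ft³)
26 ft³ → storage unit 6 (remaining 49 ft³)
26 ft³ → storage unit 6 (remaining 23 ft³)
25 ft³ → storage unit 7 (remaining 50 ft³)

7 storage units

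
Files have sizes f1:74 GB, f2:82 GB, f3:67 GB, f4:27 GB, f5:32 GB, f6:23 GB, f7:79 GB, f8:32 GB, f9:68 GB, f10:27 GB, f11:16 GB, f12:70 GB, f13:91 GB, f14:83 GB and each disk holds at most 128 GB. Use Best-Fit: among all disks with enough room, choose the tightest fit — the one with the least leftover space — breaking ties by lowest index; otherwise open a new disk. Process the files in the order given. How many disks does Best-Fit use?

8

disk 1: place f1 (74 GB), 54 GB left
disk 2: place f2 (82 GB), 46 GB left
disk 3: place f3 (67 GB), 61 GB left
disk 2: place f4 (27 GB), 19 GB left
disk 1: place f5 (32 GB), 22 GB left
disk 3: place f6 (23 GB), 38 GB left
disk 4: place f7 (79 GB), 49 GB left
disk 3: place f8 (32 GB), 6 GB left
disk 5: place f9 (68 GB), 60 GB left
disk 4: place f10 (27 GB), 22 GB left
disk 2: place f11 (16 GB), 3 GB left
disk 6: place f12 (70 GB), 58 GB left
disk 7: place f13 (91 GB), 37 GB left
disk 8: place f14 (83 GB), 45 GB left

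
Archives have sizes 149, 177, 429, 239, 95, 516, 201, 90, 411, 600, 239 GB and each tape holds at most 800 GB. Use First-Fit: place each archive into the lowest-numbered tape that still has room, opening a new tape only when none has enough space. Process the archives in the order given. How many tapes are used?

5

149 GB → tape 1 (remaining 651 GB)
177 GB → tape 1 (remaining 474 GB)
429 GB → tape 1 (remaining 45 GB)
239 GB → tape 2 (remaining 561 GB)
95 GB → tape 2 (remaining 466 GB)
516 GB → tape 3 (remaining 284 GB)
201 GB → tape 2 (remaining 265 GB)
90 GB → tape 2 (remaining 175 GB)
411 GB → tape 4 (remaining 389 GB)
600 GB → tape 5 (remaining 200 GB)
239 GB → tape 3 (remaining 45 GB)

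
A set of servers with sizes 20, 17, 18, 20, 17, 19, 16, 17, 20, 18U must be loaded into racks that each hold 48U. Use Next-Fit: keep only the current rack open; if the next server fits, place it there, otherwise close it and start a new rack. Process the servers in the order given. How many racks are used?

5

rack 1: place 20U, 28U left
rack 1: place 17U, 11U left
rack 2: place 18U, 30U left
rack 2: place 20U, 10U left
rack 3: place 17U, 31U left
rack 3: place 19U, 12U left
rack 4: place 16U, 32U left
rack 4: place 17U, 15U left
rack 5: place 20U, 28U left
rack 5: place 18U, 10U left
Final racks: [20,17] [18,20] [17,19] [16,17] [20,18].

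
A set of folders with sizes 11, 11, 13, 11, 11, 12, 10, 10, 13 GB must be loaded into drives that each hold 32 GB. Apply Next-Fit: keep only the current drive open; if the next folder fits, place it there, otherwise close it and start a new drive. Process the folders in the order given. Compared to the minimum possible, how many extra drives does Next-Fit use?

Next-Fit: [11,11] [13,11] [11,12] [10,10] [13] → 5 drives.
Total size 102 GB; any packing needs at least ⌈102/32⌉ = 4 drives.
An optimal packing achieves that bound: [13,13] [12,11] [11,11,10] [11,10] → 4 drives.
Excess: 5 − 4 = 1.

1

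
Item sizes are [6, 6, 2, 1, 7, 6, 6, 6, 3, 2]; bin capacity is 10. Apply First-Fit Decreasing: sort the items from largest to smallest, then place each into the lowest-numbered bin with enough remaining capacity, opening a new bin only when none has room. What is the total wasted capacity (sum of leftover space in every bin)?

Sorted descending: 7, 6, 6, 6, 6, 6, 3, 2, 2, 1.
Put 7 in bin 1; 3 remain.
Put 6 in bin 2; 4 remain.
Put 6 in bin 3; 4 remain.
Put 6 in bin 4; 4 remain.
Put 6 in bin 5; 4 remain.
Put 6 in bin 6; 4 remain.
Put 3 in bin 1; 0 remain.
Put 2 in bin 2; 2 remain.
Put 2 in bin 2; 0 remain.
Put 1 in bin 3; 3 remain.
6 bins × 10 = 60; used 45; unused 15.

15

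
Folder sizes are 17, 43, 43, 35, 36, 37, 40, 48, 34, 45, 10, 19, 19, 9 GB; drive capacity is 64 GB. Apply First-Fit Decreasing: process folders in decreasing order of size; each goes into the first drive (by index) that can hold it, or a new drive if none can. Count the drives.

Sorted descending: 48, 45, 43, 43, 40, 37, 36, 35, 34, 19, 19, 17, 10, 9.
drive 1: place 48 GB, 16 GB left
drive 2: place 45 GB, 19 GB left
drive 3: place 43 GB, 21 GB left
drive 4: place 43 GB, 21 GB left
drive 5: place 40 GB, 24 GB left
drive 6: place 37 GB, 27 GB left
drive 7: place 36 GB, 28 GB left
drive 8: place 35 GB, 29 GB left
drive 9: place 34 GB, 30 GB left
drive 2: place 19 GB, 0 GB left
drive 3: place 19 GB, 2 GB left
drive 4: place 17 GB, 4 GB left
drive 1: place 10 GB, 6 GB left
drive 5: place 9 GB, 15 GB left

9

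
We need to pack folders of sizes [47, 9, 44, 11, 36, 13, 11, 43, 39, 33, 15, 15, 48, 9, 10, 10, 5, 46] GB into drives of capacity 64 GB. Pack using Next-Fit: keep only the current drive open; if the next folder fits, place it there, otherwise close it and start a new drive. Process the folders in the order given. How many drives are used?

9

47 GB → drive 1 (remaining 17 GB)
9 GB → drive 1 (remaining 8 GB)
44 GB → drive 2 (remaining 20 GB)
11 GB → drive 2 (remaining 9 GB)
36 GB → drive 3 (remaining 28 GB)
13 GB → drive 3 (remaining 15 GB)
11 GB → drive 3 (remaining 4 GB)
43 GB → drive 4 (remaining 21 GB)
39 GB → drive 5 (remaining 25 GB)
33 GB → drive 6 (remaining 31 GB)
15 GB → drive 6 (remaining 16 GB)
15 GB → drive 6 (remaining 1 GB)
48 GB → drive 7 (remaining 16 GB)
9 GB → drive 7 (remaining 7 GB)
10 GB → drive 8 (remaining 54 GB)
10 GB → drive 8 (remaining 44 GB)
5 GB → drive 8 (remaining 39 GB)
46 GB → drive 9 (remaining 18 GB)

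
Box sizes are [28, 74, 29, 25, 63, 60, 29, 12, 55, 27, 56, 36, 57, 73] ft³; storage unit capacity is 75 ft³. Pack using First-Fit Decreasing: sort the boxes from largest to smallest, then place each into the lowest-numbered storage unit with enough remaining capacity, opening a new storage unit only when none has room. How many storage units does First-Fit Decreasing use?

Sorted descending: 74, 73, 63, 60, 57, 56, 55, 36, 29, 29, 28, 27, 25, 12.
74 ft³ → storage unit 1 (remaining 1 ft³)
73 ft³ → storage unit 2 (remaining 2 ft³)
63 ft³ → storage unit 3 (remaining 12 ft³)
60 ft³ → storage unit 4 (remaining 15 ft³)
57 ft³ → storage unit 5 (remaining 18 ft³)
56 ft³ → storage unit 6 (remaining 19 ft³)
55 ft³ → storage unit 7 (remaining 20 ft³)
36 ft³ → storage unit 8 (remaining 39 ft³)
29 ft³ → storage unit 8 (remaining 10 ft³)
29 ft³ → storage unit 9 (remaining 46 ft³)
28 ft³ → storage unit 9 (remaining 18 ft³)
27 ft³ → storage unit 10 (remaining 48 ft³)
25 ft³ → storage unit 10 (remaining 23 ft³)
12 ft³ → storage unit 3 (remaining 0 ft³)

10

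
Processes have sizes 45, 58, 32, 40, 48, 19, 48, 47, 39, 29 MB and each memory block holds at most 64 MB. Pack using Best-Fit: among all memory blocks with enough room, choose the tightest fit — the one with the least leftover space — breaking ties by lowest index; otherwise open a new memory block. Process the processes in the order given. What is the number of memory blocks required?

45 MB → memory block 1 (remaining 19 MB)
58 MB → memory block 2 (remaining 6 MB)
32 MB → memory block 3 (remaining 32 MB)
40 MB → memory block 4 (remaining 24 MB)
48 MB → memory block 5 (remaining 16 MB)
19 MB → memory block 1 (remaining 0 MB)
48 MB → memory block 6 (remaining 16 MB)
47 MB → memory block 7 (remaining 17 MB)
39 MB → memory block 8 (remaining 25 MB)
29 MB → memory block 3 (remaining 3 MB)
Final memory blocks: [45,19] [58] [32,29] [40] [48] [48] [47] [39].

8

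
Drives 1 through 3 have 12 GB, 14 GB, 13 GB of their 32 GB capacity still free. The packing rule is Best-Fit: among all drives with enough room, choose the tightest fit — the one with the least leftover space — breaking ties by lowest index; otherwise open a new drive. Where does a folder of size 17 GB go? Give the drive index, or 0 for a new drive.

0

No drive has ≥ 17 GB free, so a new drive is opened.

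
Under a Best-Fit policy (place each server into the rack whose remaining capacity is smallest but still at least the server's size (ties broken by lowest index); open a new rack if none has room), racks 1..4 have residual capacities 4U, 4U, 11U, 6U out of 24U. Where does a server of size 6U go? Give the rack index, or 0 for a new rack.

Racks with room: rack 3 (11U), rack 4 (6U).
Tightest fit is rack 4 with 6U free.

4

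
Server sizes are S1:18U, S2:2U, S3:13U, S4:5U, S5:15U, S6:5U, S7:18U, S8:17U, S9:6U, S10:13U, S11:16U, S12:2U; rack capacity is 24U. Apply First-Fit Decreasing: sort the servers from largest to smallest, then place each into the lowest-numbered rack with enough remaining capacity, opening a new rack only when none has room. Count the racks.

7

Sorted descending: 18, 18, 17, 16, 15, 13, 13, 6, 5, 5, 2, 2.
18U → rack 1 (remaining 6U)
18U → rack 2 (remaining 6U)
17U → rack 3 (remaining 7U)
16U → rack 4 (remaining 8U)
15U → rack 5 (remaining 9U)
13U → rack 6 (remaining 11U)
13U → rack 7 (remaining 11U)
6U → rack 1 (remaining 0U)
5U → rack 2 (remaining 1U)
5U → rack 3 (remaining 2U)
2U → rack 3 (remaining 0U)
2U → rack 4 (remaining 6U)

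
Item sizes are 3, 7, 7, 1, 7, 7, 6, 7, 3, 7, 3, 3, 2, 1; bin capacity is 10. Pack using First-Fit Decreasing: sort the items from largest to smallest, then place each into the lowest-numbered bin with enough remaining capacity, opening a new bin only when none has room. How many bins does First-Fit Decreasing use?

7

Sorted descending: 7, 7, 7, 7, 7, 7, 6, 3, 3, 3, 3, 2, 1, 1.
7 → bin 1 (remaining 3)
7 → bin 2 (remaining 3)
7 → bin 3 (remaining 3)
7 → bin 4 (remaining 3)
7 → bin 5 (remaining 3)
7 → bin 6 (remaining 3)
6 → bin 7 (remaining 4)
3 → bin 1 (remaining 0)
3 → bin 2 (remaining 0)
3 → bin 3 (remaining 0)
3 → bin 4 (remaining 0)
2 → bin 5 (remaining 1)
1 → bin 5 (remaining 0)
1 → bin 6 (remaining 2)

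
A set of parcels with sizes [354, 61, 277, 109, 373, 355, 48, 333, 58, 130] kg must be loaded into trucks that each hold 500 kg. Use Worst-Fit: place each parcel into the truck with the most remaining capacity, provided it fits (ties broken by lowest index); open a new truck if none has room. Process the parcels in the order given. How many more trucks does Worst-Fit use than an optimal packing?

Worst-Fit: [354,61] [277,109] [373] [355,48] [333,58] [130] → 6 trucks.
Total size 2098 kg; any packing needs at least ⌈2098/500⌉ = 5 trucks.
An optimal packing achieves that bound: [373,109] [355,130] [354,61,58] [333,48] [277] → 5 trucks.
Excess: 6 − 5 = 1.

1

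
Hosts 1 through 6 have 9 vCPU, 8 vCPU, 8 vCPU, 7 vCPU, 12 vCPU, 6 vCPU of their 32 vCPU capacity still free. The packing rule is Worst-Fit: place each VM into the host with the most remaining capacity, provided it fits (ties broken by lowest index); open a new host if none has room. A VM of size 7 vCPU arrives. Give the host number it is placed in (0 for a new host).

5

Hosts with room: host 1 (9 vCPU), host 2 (8 vCPU), host 3 (8 vCPU), host 4 (7 vCPU), host 5 (12 vCPU).
Most room is host 5 with 12 vCPU free.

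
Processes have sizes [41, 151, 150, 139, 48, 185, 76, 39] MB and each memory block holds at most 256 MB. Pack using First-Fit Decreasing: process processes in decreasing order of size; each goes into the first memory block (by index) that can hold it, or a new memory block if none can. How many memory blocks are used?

Sorted descending: 185, 151, 150, 139, 76, 48, 41, 39.
Put 185 MB in memory block 1; 71 MB remain.
Put 151 MB in memory block 2; 105 MB remain.
Put 150 MB in memory block 3; 106 MB remain.
Put 139 MB in memory block 4; 117 MB remain.
Put 76 MB in memory block 2; 29 MB remain.
Put 48 MB in memory block 1; 23 MB remain.
Put 41 MB in memory block 3; 65 MB remain.
Put 39 MB in memory block 3; 26 MB remain.

4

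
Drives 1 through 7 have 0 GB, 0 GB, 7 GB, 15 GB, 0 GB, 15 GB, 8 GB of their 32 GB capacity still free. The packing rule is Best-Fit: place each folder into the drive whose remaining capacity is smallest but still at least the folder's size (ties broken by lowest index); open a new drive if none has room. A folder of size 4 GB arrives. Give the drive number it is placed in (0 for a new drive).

3

Drives with room: drive 3 (7 GB), drive 4 (15 GB), drive 6 (15 GB), drive 7 (8 GB).
Tightest fit is drive 3 with 7 GB free.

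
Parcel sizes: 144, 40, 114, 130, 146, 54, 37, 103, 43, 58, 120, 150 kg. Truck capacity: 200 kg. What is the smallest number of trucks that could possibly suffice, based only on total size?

6

Total size = 144 + 40 + 114 + 130 + 146 + 54 + 37 + 103 + 43 + 58 + 120 + 150 = 1139 kg.
⌈1139 / 200⌉ = 6.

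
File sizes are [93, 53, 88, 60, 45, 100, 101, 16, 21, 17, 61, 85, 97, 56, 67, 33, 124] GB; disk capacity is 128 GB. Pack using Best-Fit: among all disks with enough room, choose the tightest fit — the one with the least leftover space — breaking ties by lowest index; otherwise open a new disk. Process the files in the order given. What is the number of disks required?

10 disks

93 GB → disk 1 (remaining 35 GB)
53 GB → disk 2 (remaining 75 GB)
88 GB → disk 3 (remaining 40 GB)
60 GB → disk 2 (remaining 15 GB)
45 GB → disk 4 (remaining 83 GB)
100 GB → disk 5 (remaining 28 GB)
101 GB → disk 6 (remaining 27 GB)
16 GB → disk 6 (remaining 11 GB)
21 GB → disk 5 (remaining 7 GB)
17 GB → disk 1 (remaining 18 GB)
61 GB → disk 4 (remaining 22 GB)
85 GB → disk 7 (remaining 43 GB)
97 GB → disk 8 (remaining 31 GB)
56 GB → disk 9 (remaining 72 GB)
67 GB → disk 9 (remaining 5 GB)
33 GB → disk 3 (remaining 7 GB)
124 GB → disk 10 (remaining 4 GB)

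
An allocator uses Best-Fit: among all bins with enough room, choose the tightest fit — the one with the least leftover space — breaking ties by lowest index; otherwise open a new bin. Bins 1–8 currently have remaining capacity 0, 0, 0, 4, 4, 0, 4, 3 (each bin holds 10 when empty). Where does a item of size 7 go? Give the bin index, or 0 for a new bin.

No bin has ≥ 7 free, so a new bin is opened.

0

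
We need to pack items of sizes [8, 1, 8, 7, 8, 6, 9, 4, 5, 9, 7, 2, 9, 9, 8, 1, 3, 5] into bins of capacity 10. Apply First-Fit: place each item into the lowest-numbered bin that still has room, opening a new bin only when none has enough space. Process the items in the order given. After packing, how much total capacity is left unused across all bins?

Put 8 in bin 1; 2 remain.
Put 1 in bin 1; 1 remain.
Put 8 in bin 2; 2 remain.
Put 7 in bin 3; 3 remain.
Put 8 in bin 4; 2 remain.
Put 6 in bin 5; 4 remain.
Put 9 in bin 6; 1 remain.
Put 4 in bin 5; 0 remain.
Put 5 in bin 7; 5 remain.
Put 9 in bin 8; 1 remain.
Put 7 in bin 9; 3 remain.
Put 2 in bin 2; 0 remain.
Put 9 in bin 10; 1 remain.
Put 9 in bin 11; 1 remain.
Put 8 in bin 12; 2 remain.
Put 1 in bin 1; 0 remain.
Put 3 in bin 3; 0 remain.
Put 5 in bin 7; 0 remain.
12 bins × 10 = 120; used 109; unused 11.

11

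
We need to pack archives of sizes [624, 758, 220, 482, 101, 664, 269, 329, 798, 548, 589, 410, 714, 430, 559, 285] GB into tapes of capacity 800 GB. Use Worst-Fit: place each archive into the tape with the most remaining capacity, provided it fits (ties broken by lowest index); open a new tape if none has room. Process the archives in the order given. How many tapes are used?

624 GB → tape 1 (remaining 176 GB)
758 GB → tape 2 (remaining 42 GB)
220 GB → tape 3 (remaining 580 GB)
482 GB → tape 3 (remaining 98 GB)
101 GB → tape 1 (remaining 75 GB)
664 GB → tape 4 (remaining 136 GB)
269 GB → tape 5 (remaining 531 GB)
329 GB → tape 5 (remaining 202 GB)
798 GB → tape 6 (remaining 2 GB)
548 GB → tape 7 (remaining 252 GB)
589 GB → tape 8 (remaining 211 GB)
410 GB → tape 9 (remaining 390 GB)
714 GB → tape 10 (remaining 86 GB)
430 GB → tape 11 (remaining 370 GB)
559 GB → tape 12 (remaining 241 GB)
285 GB → tape 9 (remaining 105 GB)

12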